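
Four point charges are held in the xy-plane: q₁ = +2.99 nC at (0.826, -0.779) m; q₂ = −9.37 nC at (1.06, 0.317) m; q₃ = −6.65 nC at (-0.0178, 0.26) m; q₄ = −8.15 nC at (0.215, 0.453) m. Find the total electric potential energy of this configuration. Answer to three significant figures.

2.41×10⁻⁶ J

The assembly work is the sum of pairwise potential energies, U = Σ_{i<j} kqᵢqⱼ/rᵢⱼ.
Pair separations: r₁₂ = 1.12 m, r₁₃ = 1.34 m, r₁₄ = 1.38 m, r₂₃ = 1.08 m, r₂₄ = 0.856 m, r₃₄ = 0.302 m.
Summing all 6 pair terms gives U = 2.41×10⁻⁶ J.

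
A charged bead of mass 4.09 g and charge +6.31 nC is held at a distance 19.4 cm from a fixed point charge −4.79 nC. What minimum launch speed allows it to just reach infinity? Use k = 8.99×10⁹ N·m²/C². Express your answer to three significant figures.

0.0262 m/s

To just escape, total mechanical energy must reach zero at infinity: ½mv²_min + U = 0, so ½mv²_min = −U = |kQq|/r.
|U| = |kQq|/r = (8.99×10⁹ N·m²/C²)(4.79×10⁻⁹)(6.31×10⁻⁹)/(0.194) = 1.40×10⁻⁶ J.
v_min = √(2|U|/m) = √(2·1.40×10⁻⁶/4.09×10⁻³) = 0.0262 m/s.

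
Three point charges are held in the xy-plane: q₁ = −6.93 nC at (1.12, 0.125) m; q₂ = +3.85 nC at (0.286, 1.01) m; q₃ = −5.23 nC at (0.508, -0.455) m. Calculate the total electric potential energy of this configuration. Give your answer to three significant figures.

The assembly work is the sum of pairwise potential energies, U = Σ_{i<j} kqᵢqⱼ/rᵢⱼ.
Pair separations: r₁₂ = 1.22 m, r₁₃ = 0.843 m, r₂₃ = 1.48 m.
U = (-1.97×10⁻⁷) + (3.86×10⁻⁷) + (-1.22×10⁻⁷) = 6.70×10⁻⁸ J.

6.70×10⁻⁸ J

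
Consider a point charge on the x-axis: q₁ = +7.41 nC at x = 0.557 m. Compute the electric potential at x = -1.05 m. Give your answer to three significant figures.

Electric potential is a scalar, so the contributions from each charge add algebraically: V = Σ kqᵢ/rᵢ.
V = k[(7.41×10⁻⁹)/(1.61)] = 41.5 V.

41.5 V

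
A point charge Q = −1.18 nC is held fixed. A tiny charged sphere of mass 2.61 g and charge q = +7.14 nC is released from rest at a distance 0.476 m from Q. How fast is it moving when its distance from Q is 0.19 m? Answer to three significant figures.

0.0135 m/s

Only the electrostatic force acts, so mechanical energy is conserved: ½mv² = U₁ − U₂ = kQq(1/r₁ − 1/r₂).
U₁ − U₂ = (8.99×10⁹ N·m²/C²)(-1.18×10⁻⁹ C)(7.14×10⁻⁹ C)(1/0.476 − 1/0.190) = 2.40×10⁻⁷ J.
v = √(2·2.40×10⁻⁷/2.61×10⁻³) = 0.0135 m/s.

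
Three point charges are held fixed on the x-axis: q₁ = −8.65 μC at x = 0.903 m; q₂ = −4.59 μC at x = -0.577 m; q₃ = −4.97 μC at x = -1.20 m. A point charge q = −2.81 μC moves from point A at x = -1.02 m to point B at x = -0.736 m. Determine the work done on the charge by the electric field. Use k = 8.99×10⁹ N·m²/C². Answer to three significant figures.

-0.0603 J

The work done by the electric force is W_field = −ΔU = −q(V_B − V_A) = q(V_A − V_B).
At A: distances to the source charges are 1.92 m, 0.443 m, 0.180 m; V_A = Σ kqᵢ/rᵢ = -3.82×10⁵ V.
At B: distances to the source charges are 1.64 m, 0.159 m, 0.464 m; V_B = Σ kqᵢ/rᵢ = -4.03×10⁵ V.
ΔV = V_B − V_A = -2.15×10⁴ V.
W_field = −qΔV = −(-2.81×10⁻⁶ C)(-2.15×10⁴ V) = -0.0603 J.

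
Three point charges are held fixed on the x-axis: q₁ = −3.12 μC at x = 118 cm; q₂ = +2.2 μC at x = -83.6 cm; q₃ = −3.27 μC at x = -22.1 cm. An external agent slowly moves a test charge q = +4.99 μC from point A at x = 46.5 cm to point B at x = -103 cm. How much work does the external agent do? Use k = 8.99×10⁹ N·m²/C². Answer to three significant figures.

0.598 J

For quasistatic motion the external work equals the change in potential energy: W_ext = qΔV = q(V_B − V_A).
At A: distances to the source charges are 0.715 m, 1.30 m, 0.686 m; V_A = Σ kqᵢ/rᵢ = -6.69×10⁴ V.
At B: distances to the source charges are 2.21 m, 0.194 m, 0.809 m; V_B = Σ kqᵢ/rᵢ = 5.29×10⁴ V.
ΔV = V_B − V_A = 1.20×10⁵ V.
W_ext = qΔV = (4.99×10⁻⁶ C)(1.20×10⁵ V) = 0.598 J.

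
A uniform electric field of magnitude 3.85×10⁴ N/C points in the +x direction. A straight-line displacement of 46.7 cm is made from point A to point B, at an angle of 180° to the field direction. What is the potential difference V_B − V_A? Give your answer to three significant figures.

Only the component of displacement along E changes the potential: ΔV = −E·d·cosθ.
ΔV = −(3.85×10⁴ V/m)(0.467 m)cos180° = 1.80×10⁴ V.

1.80×10⁴ V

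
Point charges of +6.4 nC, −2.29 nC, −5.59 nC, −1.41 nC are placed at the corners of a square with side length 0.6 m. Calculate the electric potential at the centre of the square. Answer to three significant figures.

Electric potential is a scalar, so the contributions from each charge add algebraically: V = Σ kqᵢ/rᵢ.
The distance from each corner to the centre is a√2/2 = 0.424 m.
V = k[(6.40×10⁻⁹)/(0.424) + (-2.29×10⁻⁹)/(0.424) + (-5.59×10⁻⁹)/(0.424) + (-1.41×10⁻⁹)/(0.424)] = -61.2 V.

-61.2 V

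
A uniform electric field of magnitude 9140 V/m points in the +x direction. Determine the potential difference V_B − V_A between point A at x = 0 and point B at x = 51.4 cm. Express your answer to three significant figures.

In a uniform field, potential decreases in the direction of E: V_B − V_A = −E·Δx.
V_B − V_A = −(9140 V/m)(0.514 m) = -4700 V.

-4700 V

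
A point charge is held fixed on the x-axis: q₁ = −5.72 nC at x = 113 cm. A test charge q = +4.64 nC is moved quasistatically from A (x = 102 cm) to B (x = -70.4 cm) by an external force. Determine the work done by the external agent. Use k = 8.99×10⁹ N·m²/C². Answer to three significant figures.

2.04×10⁻⁶ J

For quasistatic motion the external work equals the change in potential energy: W_ext = qΔV = q(V_B − V_A).
At A: distance to the source charge is 0.110 m; V_A = kq₁/r = -467 V.
At B: distance to the source charge is 1.83 m; V_B = kq₁/r = -28.0 V.
ΔV = V_B − V_A = 439 V.
W_ext = qΔV = (4.64×10⁻⁹ C)(439 V) = 2.04×10⁻⁶ J.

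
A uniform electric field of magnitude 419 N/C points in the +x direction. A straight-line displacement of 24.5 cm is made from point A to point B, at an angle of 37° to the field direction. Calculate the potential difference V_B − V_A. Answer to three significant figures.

-82.0 V

Only the component of displacement along E changes the potential: ΔV = −E·d·cosθ.
ΔV = −(419 V/m)(0.245 m)cos37° = -82.0 V.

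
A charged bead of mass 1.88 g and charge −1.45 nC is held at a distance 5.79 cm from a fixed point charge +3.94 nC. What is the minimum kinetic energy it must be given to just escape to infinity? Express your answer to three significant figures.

To just escape, total mechanical energy must reach zero at infinity: ½mv²_min + U = 0, so ½mv²_min = −U = |kQq|/r.
|U| = |kQq|/r = (8.99×10⁹ N·m²/C²)(3.94×10⁻⁹)(1.45×10⁻⁹)/(0.0579) = 8.87×10⁻⁷ J.

8.87×10⁻⁷ J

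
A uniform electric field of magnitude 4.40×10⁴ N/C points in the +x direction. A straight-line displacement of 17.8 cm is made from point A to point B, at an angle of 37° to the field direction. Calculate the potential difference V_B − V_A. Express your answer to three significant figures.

Only the component of displacement along E changes the potential: ΔV = −E·d·cosθ.
ΔV = −(4.40×10⁴ V/m)(0.178 m)cos37° = -6250 V.

-6250 V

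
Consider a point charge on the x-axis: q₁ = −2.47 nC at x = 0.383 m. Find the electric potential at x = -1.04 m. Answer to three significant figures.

Electric potential is a scalar, so the contributions from each charge add algebraically: V = Σ kqᵢ/rᵢ.
V = k[(-2.47×10⁻⁹)/(1.42)] = -15.6 V.

-15.6 V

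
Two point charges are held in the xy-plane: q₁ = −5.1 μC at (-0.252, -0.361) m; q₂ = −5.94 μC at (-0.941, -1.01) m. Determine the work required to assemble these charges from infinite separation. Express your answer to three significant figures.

0.288 J

The work to assemble the configuration equals its total potential energy, U = Σ kqᵢqⱼ/rᵢⱼ over all pairs.
Pair separations: r₁₂ = 0.947 m.
U = (0.288) = 0.288 J.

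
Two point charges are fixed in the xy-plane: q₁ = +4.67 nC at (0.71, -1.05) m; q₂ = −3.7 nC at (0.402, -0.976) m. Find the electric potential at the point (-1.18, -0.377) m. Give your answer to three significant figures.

Electric potential is a scalar, so the contributions from each charge add algebraically: V = Σ kqᵢ/rᵢ.
Distances from the field point to each charge: r₁ = 2.01 m, r₂ = 1.69 m.
V = k[(4.67×10⁻⁹)/(2.01) + (-3.70×10⁻⁹)/(1.69)] = 1.26 V.

1.26 V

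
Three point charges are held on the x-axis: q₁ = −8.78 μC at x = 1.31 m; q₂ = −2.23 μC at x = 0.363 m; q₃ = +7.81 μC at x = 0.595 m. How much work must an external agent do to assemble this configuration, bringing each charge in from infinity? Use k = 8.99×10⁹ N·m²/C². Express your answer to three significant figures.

The work to assemble the configuration equals its total potential energy, U = Σ kqᵢqⱼ/rᵢⱼ over all pairs.
Pair separations: r₁₂ = 0.947 m, r₁₃ = 0.715 m, r₂₃ = 0.232 m.
U = (0.186) + (-0.862) + (-0.675) = -1.35 J.

-1.35 J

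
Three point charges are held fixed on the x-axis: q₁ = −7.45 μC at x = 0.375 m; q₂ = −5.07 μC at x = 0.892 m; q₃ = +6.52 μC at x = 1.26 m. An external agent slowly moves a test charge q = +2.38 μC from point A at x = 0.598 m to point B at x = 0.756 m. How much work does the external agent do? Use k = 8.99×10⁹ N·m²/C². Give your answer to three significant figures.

-0.0662 J

For quasistatic motion the external work equals the change in potential energy: W_ext = qΔV = q(V_B − V_A).
At A: distances to the source charges are 0.223 m, 0.294 m, 0.662 m; V_A = Σ kqᵢ/rᵢ = -3.67×10⁵ V.
At B: distances to the source charges are 0.381 m, 0.136 m, 0.504 m; V_B = Σ kqᵢ/rᵢ = -3.95×10⁵ V.
ΔV = V_B − V_A = -2.78×10⁴ V.
W_ext = qΔV = (2.38×10⁻⁶ C)(-2.78×10⁴ V) = -0.0662 J.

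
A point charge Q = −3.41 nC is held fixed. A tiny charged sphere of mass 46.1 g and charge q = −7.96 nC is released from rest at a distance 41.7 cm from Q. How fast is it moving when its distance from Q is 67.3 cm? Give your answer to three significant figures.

Only the electrostatic force acts, so mechanical energy is conserved: ½mv² = U₁ − U₂ = kQq(1/r₁ − 1/r₂).
U₁ − U₂ = (8.99×10⁹ N·m²/C²)(-3.41×10⁻⁹ C)(-7.96×10⁻⁹ C)(1/0.417 − 1/0.673) = 2.23×10⁻⁷ J.
v = √(2·2.23×10⁻⁷/0.0461) = 3.11×10⁻³ m/s.

3.11×10⁻³ m/s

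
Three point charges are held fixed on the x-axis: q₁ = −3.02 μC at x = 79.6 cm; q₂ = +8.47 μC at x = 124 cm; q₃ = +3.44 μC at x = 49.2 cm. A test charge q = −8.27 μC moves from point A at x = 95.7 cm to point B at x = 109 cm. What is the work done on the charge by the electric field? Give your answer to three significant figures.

The work done by the electric force is W_field = −ΔU = −q(V_B − V_A) = q(V_A − V_B).
At A: distances to the source charges are 0.161 m, 0.283 m, 0.465 m; V_A = Σ kqᵢ/rᵢ = 1.67×10⁵ V.
At B: distances to the source charges are 0.294 m, 0.150 m, 0.598 m; V_B = Σ kqᵢ/rᵢ = 4.67×10⁵ V.
ΔV = V_B − V_A = 3.00×10⁵ V.
W_field = −qΔV = −(-8.27×10⁻⁶ C)(3.00×10⁵ V) = 2.48 J.

2.48 J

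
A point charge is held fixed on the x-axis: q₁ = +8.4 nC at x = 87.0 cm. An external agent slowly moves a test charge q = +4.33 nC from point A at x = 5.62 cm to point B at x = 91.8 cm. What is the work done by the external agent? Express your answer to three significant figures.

6.41×10⁻⁶ J

For quasistatic motion the external work equals the change in potential energy: W_ext = qΔV = q(V_B − V_A).
At A: distance to the source charge is 0.814 m; V_A = kq₁/r = 92.8 V.
At B: distance to the source charge is 0.0480 m; V_B = kq₁/r = 1570 V.
ΔV = V_B − V_A = 1480 V.
W_ext = qΔV = (4.33×10⁻⁹ C)(1480 V) = 6.41×10⁻⁶ J.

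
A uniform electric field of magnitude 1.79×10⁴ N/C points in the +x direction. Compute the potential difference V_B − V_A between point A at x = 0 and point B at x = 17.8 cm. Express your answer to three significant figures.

-3190 V

In a uniform field, potential decreases in the direction of E: V_B − V_A = −E·Δx.
V_B − V_A = −(1.79×10⁴ V/m)(0.178 m) = -3190 V.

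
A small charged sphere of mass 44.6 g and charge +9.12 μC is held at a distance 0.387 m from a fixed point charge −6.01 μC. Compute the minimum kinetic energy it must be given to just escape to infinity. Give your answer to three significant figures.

To just escape, total mechanical energy must reach zero at infinity: ½mv²_min + U = 0, so ½mv²_min = −U = |kQq|/r.
|U| = |kQq|/r = (8.99×10⁹ N·m²/C²)(6.01×10⁻⁶)(9.12×10⁻⁶)/(0.387) = 1.27 J.

1.27 J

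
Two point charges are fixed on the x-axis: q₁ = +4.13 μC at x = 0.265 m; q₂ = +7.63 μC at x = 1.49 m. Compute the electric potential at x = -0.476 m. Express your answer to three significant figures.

8.50×10⁴ V

The total potential is the scalar sum of each charge's contribution, V = Σ kqᵢ/rᵢ.
Distances from the field point to each charge: r₁ = 0.741 m, r₂ = 1.97 m.
V = k[(4.13×10⁻⁶)/(0.741) + (7.63×10⁻⁶)/(1.97)] = 8.50×10⁴ V.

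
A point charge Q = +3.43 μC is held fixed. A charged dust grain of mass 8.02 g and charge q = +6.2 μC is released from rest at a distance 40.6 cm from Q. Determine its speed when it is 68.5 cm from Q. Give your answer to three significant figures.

Only the electrostatic force acts, so mechanical energy is conserved: ½mv² = U₁ − U₂ = kQq(1/r₁ − 1/r₂).
U₁ − U₂ = (8.99×10⁹ N·m²/C²)(3.43×10⁻⁶ C)(6.20×10⁻⁶ C)(1/0.406 − 1/0.685) = 0.192 J.
v = √(2·0.192/8.02×10⁻³) = 6.92 m/s.

6.92 m/s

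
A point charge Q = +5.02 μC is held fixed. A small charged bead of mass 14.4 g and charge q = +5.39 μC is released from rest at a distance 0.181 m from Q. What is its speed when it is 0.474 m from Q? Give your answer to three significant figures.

Only the electrostatic force acts, so mechanical energy is conserved: ½mv² = U₁ − U₂ = kQq(1/r₁ − 1/r₂).
U₁ − U₂ = (8.99×10⁹ N·m²/C²)(5.02×10⁻⁶ C)(5.39×10⁻⁶ C)(1/0.181 − 1/0.474) = 0.831 J.
v = √(2·0.831/0.0144) = 10.7 m/s.

10.7 m/s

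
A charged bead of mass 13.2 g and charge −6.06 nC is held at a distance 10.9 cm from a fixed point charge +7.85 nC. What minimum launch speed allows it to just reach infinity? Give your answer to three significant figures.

To just escape, total mechanical energy must reach zero at infinity: ½mv²_min + U = 0, so ½mv²_min = −U = |kQq|/r.
|U| = |kQq|/r = (8.99×10⁹ N·m²/C²)(7.85×10⁻⁹)(6.06×10⁻⁹)/(0.109) = 3.92×10⁻⁶ J.
v_min = √(2|U|/m) = √(2·3.92×10⁻⁶/0.0132) = 0.0244 m/s.

0.0244 m/s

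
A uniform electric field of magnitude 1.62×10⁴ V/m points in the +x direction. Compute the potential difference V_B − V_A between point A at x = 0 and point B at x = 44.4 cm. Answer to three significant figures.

-7190 V

In a uniform field, potential decreases in the direction of E: V_B − V_A = −E·Δx.
V_B − V_A = −(1.62×10⁴ V/m)(0.444 m) = -7190 V.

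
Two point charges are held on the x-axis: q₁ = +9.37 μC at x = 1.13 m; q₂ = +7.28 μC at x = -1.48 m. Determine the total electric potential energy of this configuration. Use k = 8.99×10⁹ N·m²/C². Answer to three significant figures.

0.235 J

The work to assemble the configuration equals its total potential energy, U = Σ kqᵢqⱼ/rᵢⱼ over all pairs.
Pair separations: r₁₂ = 2.61 m.
U = (0.235) = 0.235 J.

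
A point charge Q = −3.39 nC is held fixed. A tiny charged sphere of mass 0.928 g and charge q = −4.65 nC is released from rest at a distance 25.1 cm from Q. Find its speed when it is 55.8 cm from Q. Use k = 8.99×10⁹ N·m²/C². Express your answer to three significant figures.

0.0259 m/s

Only the electrostatic force acts, so mechanical energy is conserved: ½mv² = U₁ − U₂ = kQq(1/r₁ − 1/r₂).
U₁ − U₂ = (8.99×10⁹ N·m²/C²)(-3.39×10⁻⁹ C)(-4.65×10⁻⁹ C)(1/0.251 − 1/0.558) = 3.11×10⁻⁷ J.
v = √(2·3.11×10⁻⁷/9.28×10⁻⁴) = 0.0259 m/s.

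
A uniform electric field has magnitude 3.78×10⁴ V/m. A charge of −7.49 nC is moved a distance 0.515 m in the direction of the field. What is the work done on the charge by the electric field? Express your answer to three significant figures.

The potential change for a displacement 0.515 m in the direction of the field is ΔV = −Ed = -1.95×10⁴ V.
W_field = −qΔV = -1.46×10⁻⁴ J.

-1.46×10⁻⁴ J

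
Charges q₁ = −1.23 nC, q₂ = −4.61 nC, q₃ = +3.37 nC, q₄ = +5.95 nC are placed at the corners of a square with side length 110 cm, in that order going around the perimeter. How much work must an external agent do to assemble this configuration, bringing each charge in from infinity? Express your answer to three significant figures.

-1.59×10⁻⁷ J

The assembly work is the sum of pairwise potential energies, U = Σ_{i<j} kqᵢqⱼ/rᵢⱼ.
The four side pairs have separation 1.10 m and the two diagonal pairs 1.56 m.
Summing all 6 pair terms gives U = -1.59×10⁻⁷ J.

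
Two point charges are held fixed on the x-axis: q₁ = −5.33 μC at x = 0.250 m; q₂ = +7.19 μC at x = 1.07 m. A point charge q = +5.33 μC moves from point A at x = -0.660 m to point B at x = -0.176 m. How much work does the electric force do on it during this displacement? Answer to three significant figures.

The work done by the electric force is W_field = −ΔU = −q(V_B − V_A) = q(V_A − V_B).
At A: distances to the source charges are 0.910 m, 1.73 m; V_A = Σ kqᵢ/rᵢ = -1.53×10⁴ V.
At B: distances to the source charges are 0.426 m, 1.25 m; V_B = Σ kqᵢ/rᵢ = -6.06×10⁴ V.
ΔV = V_B − V_A = -4.53×10⁴ V.
W_field = −qΔV = −(5.33×10⁻⁶ C)(-4.53×10⁴ V) = 0.242 J.

0.242 J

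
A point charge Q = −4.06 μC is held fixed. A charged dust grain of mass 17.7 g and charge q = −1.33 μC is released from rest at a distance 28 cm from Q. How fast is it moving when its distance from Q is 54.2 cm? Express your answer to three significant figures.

3.08 m/s

Only the electrostatic force acts, so mechanical energy is conserved: ½mv² = U₁ − U₂ = kQq(1/r₁ − 1/r₂).
U₁ − U₂ = (8.99×10⁹ N·m²/C²)(-4.06×10⁻⁶ C)(-1.33×10⁻⁶ C)(1/0.280 − 1/0.542) = 0.0838 J.
v = √(2·0.0838/0.0177) = 3.08 m/s.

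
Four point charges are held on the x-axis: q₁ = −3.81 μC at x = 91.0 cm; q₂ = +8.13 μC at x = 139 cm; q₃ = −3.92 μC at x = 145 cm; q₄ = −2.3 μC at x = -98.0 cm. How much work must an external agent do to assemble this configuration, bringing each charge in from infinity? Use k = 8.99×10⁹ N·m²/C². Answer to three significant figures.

-5.10 J

The work to assemble the configuration equals its total potential energy, U = Σ kqᵢqⱼ/rᵢⱼ over all pairs.
Pair separations: r₁₂ = 0.480 m, r₁₃ = 0.540 m, r₁₄ = 1.89 m, r₂₃ = 0.0600 m, r₂₄ = 2.37 m, r₃₄ = 2.43 m.
Summing all 6 pair terms gives U = -5.10 J.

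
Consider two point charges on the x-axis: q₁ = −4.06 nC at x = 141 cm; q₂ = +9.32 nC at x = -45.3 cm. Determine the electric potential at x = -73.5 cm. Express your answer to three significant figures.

The total potential is the scalar sum of each charge's contribution, V = Σ kqᵢ/rᵢ.
Distances from the field point to each charge: r₁ = 2.15 m, r₂ = 0.282 m.
V = k[(-4.06×10⁻⁹)/(2.15) + (9.32×10⁻⁹)/(0.282)] = 280 V.

280 V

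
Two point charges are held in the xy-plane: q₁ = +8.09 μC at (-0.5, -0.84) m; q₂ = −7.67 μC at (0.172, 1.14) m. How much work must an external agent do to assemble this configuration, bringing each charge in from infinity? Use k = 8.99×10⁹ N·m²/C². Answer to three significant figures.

-0.267 J

The work to assemble the configuration equals its total potential energy, U = Σ kqᵢqⱼ/rᵢⱼ over all pairs.
Pair separations: r₁₂ = 2.09 m.
U = (-0.267) = -0.267 J.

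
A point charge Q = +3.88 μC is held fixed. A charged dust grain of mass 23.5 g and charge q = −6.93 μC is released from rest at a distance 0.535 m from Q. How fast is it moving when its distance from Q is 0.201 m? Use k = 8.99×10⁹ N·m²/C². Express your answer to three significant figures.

Only the electrostatic force acts, so mechanical energy is conserved: ½mv² = U₁ − U₂ = kQq(1/r₁ − 1/r₂).
U₁ − U₂ = (8.99×10⁹ N·m²/C²)(3.88×10⁻⁶ C)(-6.93×10⁻⁶ C)(1/0.535 − 1/0.201) = 0.751 J.
v = √(2·0.751/0.0235) = 7.99 m/s.

7.99 m/s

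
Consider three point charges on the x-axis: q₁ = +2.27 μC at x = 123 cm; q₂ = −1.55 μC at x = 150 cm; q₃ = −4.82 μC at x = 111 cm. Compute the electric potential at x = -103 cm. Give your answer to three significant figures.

-1.67×10⁴ V

Electric potential is a scalar, so the contributions from each charge add algebraically: V = Σ kqᵢ/rᵢ.
Distances from the field point to each charge: r₁ = 2.26 m, r₂ = 2.53 m, r₃ = 2.14 m.
V = k[(2.27×10⁻⁶)/(2.26) + (-1.55×10⁻⁶)/(2.53) + (-4.82×10⁻⁶)/(2.14)] = -1.67×10⁴ V.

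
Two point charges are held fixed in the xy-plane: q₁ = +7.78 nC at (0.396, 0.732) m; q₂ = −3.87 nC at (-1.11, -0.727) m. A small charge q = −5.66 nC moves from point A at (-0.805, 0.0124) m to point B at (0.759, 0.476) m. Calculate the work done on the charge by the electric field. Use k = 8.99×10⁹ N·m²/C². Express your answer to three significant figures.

The work done by the electric force is W_field = −ΔU = −q(V_B − V_A) = q(V_A − V_B).
At A: distances to the source charges are 1.40 m, 0.800 m; V_A = Σ kqᵢ/rᵢ = 6.46 V.
At B: distances to the source charges are 0.444 m, 2.22 m; V_B = Σ kqᵢ/rᵢ = 142 V.
ΔV = V_B − V_A = 135 V.
W_field = −qΔV = −(-5.66×10⁻⁹ C)(135 V) = 7.66×10⁻⁷ J.

7.66×10⁻⁷ J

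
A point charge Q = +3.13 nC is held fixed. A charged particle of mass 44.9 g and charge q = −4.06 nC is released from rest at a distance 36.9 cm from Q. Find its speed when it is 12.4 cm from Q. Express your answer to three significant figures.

5.22×10⁻³ m/s

Only the electrostatic force acts, so mechanical energy is conserved: ½mv² = U₁ − U₂ = kQq(1/r₁ − 1/r₂).
U₁ − U₂ = (8.99×10⁹ N·m²/C²)(3.13×10⁻⁹ C)(-4.06×10⁻⁹ C)(1/0.369 − 1/0.124) = 6.12×10⁻⁷ J.
v = √(2·6.12×10⁻⁷/0.0449) = 5.22×10⁻³ m/s.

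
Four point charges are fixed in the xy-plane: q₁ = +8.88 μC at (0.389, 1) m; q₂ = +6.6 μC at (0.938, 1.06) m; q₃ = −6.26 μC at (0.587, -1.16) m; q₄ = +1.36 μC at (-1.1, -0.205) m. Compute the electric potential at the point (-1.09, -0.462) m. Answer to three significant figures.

7.83×10⁴ V

Electric potential is a scalar, so the contributions from each charge add algebraically: V = Σ kqᵢ/rᵢ.
Distances from the field point to each charge: r₁ = 2.08 m, r₂ = 2.54 m, r₃ = 1.82 m, r₄ = 0.257 m.
V = k[(8.88×10⁻⁶)/(2.08) + (6.60×10⁻⁶)/(2.54) + (-6.26×10⁻⁶)/(1.82) + (1.36×10⁻⁶)/(0.257)] = 7.83×10⁴ V.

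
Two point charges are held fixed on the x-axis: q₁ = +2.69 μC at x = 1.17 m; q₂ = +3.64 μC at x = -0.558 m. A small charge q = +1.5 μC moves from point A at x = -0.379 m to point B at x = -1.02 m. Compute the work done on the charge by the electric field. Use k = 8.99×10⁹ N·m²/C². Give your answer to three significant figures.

0.175 J

The work done by the electric force is W_field = −ΔU = −q(V_B − V_A) = q(V_A − V_B).
At A: distances to the source charges are 1.55 m, 0.179 m; V_A = Σ kqᵢ/rᵢ = 1.98×10⁵ V.
At B: distances to the source charges are 2.19 m, 0.462 m; V_B = Σ kqᵢ/rᵢ = 8.19×10⁴ V.
ΔV = V_B − V_A = -1.17×10⁵ V.
W_field = −qΔV = −(1.50×10⁻⁶ C)(-1.17×10⁵ V) = 0.175 J.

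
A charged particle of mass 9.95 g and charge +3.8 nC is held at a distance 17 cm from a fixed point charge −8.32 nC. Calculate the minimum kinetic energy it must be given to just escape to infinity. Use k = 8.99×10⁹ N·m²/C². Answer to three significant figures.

1.67×10⁻⁶ J

To just escape, total mechanical energy must reach zero at infinity: ½mv²_min + U = 0, so ½mv²_min = −U = |kQq|/r.
|U| = |kQq|/r = (8.99×10⁹ N·m²/C²)(8.32×10⁻⁹)(3.80×10⁻⁹)/(0.170) = 1.67×10⁻⁶ J.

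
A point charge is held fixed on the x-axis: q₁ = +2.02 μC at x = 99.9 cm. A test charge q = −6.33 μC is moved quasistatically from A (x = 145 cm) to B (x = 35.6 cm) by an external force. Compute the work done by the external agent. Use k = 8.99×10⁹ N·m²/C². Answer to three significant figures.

For quasistatic motion the external work equals the change in potential energy: W_ext = qΔV = q(V_B − V_A).
At A: distance to the source charge is 0.451 m; V_A = kq₁/r = 4.03×10⁴ V.
At B: distance to the source charge is 0.643 m; V_B = kq₁/r = 2.82×10⁴ V.
ΔV = V_B − V_A = -1.20×10⁴ V.
W_ext = qΔV = (-6.33×10⁻⁶ C)(-1.20×10⁴ V) = 0.0761 J.

0.0761 J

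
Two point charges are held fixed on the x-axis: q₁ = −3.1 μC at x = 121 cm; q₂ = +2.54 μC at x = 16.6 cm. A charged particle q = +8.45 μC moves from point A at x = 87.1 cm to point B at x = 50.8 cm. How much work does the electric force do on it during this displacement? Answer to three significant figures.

The work done by the electric force is W_field = −ΔU = −q(V_B − V_A) = q(V_A − V_B).
At A: distances to the source charges are 0.339 m, 0.705 m; V_A = Σ kqᵢ/rᵢ = -4.98×10⁴ V.
At B: distances to the source charges are 0.702 m, 0.342 m; V_B = Σ kqᵢ/rᵢ = 2.71×10⁴ V.
ΔV = V_B − V_A = 7.69×10⁴ V.
W_field = −qΔV = −(8.45×10⁻⁶ C)(7.69×10⁴ V) = -0.650 J.

-0.650 J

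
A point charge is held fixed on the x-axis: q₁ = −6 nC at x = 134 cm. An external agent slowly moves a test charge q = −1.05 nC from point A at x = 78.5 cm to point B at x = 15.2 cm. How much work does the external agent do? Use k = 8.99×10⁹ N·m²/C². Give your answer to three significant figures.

For quasistatic motion the external work equals the change in potential energy: W_ext = qΔV = q(V_B − V_A).
At A: distance to the source charge is 0.555 m; V_A = kq₁/r = -97.2 V.
At B: distance to the source charge is 1.19 m; V_B = kq₁/r = -45.4 V.
ΔV = V_B − V_A = 51.8 V.
W_ext = qΔV = (-1.05×10⁻⁹ C)(51.8 V) = -5.44×10⁻⁸ J.

-5.44×10⁻⁸ J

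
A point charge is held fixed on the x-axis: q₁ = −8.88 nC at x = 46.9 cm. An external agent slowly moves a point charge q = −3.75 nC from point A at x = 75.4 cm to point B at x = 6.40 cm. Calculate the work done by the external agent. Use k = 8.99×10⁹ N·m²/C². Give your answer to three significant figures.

-3.11×10⁻⁷ J

For quasistatic motion the external work equals the change in potential energy: W_ext = qΔV = q(V_B − V_A).
At A: distance to the source charge is 0.285 m; V_A = kq₁/r = -280 V.
At B: distance to the source charge is 0.405 m; V_B = kq₁/r = -197 V.
ΔV = V_B − V_A = 83.0 V.
W_ext = qΔV = (-3.75×10⁻⁹ C)(83.0 V) = -3.11×10⁻⁷ J.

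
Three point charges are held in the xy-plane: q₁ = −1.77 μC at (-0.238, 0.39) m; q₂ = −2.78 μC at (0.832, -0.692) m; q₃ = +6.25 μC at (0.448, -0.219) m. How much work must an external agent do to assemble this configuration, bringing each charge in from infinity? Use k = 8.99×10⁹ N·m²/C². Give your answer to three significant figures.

-0.336 J

The assembly work is the sum of pairwise potential energies, U = Σ_{i<j} kqᵢqⱼ/rᵢⱼ.
Pair separations: r₁₂ = 1.52 m, r₁₃ = 0.917 m, r₂₃ = 0.609 m.
U = (0.0291) + (-0.108) + (-0.256) = -0.336 J.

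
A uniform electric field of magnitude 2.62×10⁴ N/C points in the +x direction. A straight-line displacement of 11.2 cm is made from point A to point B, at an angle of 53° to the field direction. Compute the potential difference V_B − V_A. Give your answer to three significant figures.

Only the component of displacement along E changes the potential: ΔV = −E·d·cosθ.
ΔV = −(2.62×10⁴ V/m)(0.112 m)cos53° = -1770 V.

-1770 V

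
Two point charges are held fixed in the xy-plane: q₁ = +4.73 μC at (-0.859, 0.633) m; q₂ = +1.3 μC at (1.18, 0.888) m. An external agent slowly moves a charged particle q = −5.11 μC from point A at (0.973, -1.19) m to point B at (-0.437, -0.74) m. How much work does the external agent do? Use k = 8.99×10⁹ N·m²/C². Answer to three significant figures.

-0.0646 J

For quasistatic motion the external work equals the change in potential energy: W_ext = qΔV = q(V_B − V_A).
At A: distances to the source charges are 2.58 m, 2.09 m; V_A = Σ kqᵢ/rᵢ = 2.20×10⁴ V.
At B: distances to the source charges are 1.44 m, 2.29 m; V_B = Σ kqᵢ/rᵢ = 3.47×10⁴ V.
ΔV = V_B − V_A = 1.26×10⁴ V.
W_ext = qΔV = (-5.11×10⁻⁶ C)(1.26×10⁴ V) = -0.0646 J.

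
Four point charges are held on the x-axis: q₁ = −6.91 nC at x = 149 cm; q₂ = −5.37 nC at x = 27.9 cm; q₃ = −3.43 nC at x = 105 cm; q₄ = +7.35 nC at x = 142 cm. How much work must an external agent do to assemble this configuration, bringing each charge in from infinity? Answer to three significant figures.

-6.47×10⁻⁶ J

The assembly work is the sum of pairwise potential energies, U = Σ_{i<j} kqᵢqⱼ/rᵢⱼ.
Pair separations: r₁₂ = 1.21 m, r₁₃ = 0.440 m, r₁₄ = 0.0700 m, r₂₃ = 0.771 m, r₂₄ = 1.14 m, r₃₄ = 0.370 m.
Summing all 6 pair terms gives U = -6.47×10⁻⁶ J.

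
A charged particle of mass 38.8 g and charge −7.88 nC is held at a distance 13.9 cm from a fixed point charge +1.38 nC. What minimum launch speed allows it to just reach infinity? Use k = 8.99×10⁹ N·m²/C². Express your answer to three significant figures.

To just escape, total mechanical energy must reach zero at infinity: ½mv²_min + U = 0, so ½mv²_min = −U = |kQq|/r.
|U| = |kQq|/r = (8.99×10⁹ N·m²/C²)(1.38×10⁻⁹)(7.88×10⁻⁹)/(0.139) = 7.03×10⁻⁷ J.
v_min = √(2|U|/m) = √(2·7.03×10⁻⁷/0.0388) = 6.02×10⁻³ m/s.

6.02×10⁻³ m/s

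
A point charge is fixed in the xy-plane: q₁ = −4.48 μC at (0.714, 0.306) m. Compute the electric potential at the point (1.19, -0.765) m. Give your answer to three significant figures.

-3.44×10⁴ V

The total potential is the scalar sum of each charge's contribution, V = Σ kqᵢ/rᵢ.
Distances from the field point to each charge: r₁ = 1.17 m.
V = k[(-4.48×10⁻⁶)/(1.17)] = -3.44×10⁴ V.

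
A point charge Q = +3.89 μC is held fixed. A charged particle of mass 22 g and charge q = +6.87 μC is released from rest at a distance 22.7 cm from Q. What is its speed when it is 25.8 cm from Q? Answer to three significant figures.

3.40 m/s

Only the electrostatic force acts, so mechanical energy is conserved: ½mv² = U₁ − U₂ = kQq(1/r₁ − 1/r₂).
U₁ − U₂ = (8.99×10⁹ N·m²/C²)(3.89×10⁻⁶ C)(6.87×10⁻⁶ C)(1/0.227 − 1/0.258) = 0.127 J.
v = √(2·0.127/0.0220) = 3.40 m/s.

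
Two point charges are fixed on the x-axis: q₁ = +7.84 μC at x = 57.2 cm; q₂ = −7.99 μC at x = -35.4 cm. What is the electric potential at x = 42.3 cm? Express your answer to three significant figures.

3.81×10⁵ V

Electric potential is a scalar, so the contributions from each charge add algebraically: V = Σ kqᵢ/rᵢ.
Distances from the field point to each charge: r₁ = 0.149 m, r₂ = 0.777 m.
V = k[(7.84×10⁻⁶)/(0.149) + (-7.99×10⁻⁶)/(0.777)] = 3.81×10⁵ V.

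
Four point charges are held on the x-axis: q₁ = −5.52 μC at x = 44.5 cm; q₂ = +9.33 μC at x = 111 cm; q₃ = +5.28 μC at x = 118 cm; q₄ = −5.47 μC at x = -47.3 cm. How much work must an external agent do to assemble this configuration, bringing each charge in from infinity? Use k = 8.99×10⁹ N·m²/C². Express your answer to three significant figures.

5.12 J

The assembly work is the sum of pairwise potential energies, U = Σ_{i<j} kqᵢqⱼ/rᵢⱼ.
Pair separations: r₁₂ = 0.665 m, r₁₃ = 0.735 m, r₁₄ = 0.918 m, r₂₃ = 0.0700 m, r₂₄ = 1.58 m, r₃₄ = 1.65 m.
Summing all 6 pair terms gives U = 5.12 J.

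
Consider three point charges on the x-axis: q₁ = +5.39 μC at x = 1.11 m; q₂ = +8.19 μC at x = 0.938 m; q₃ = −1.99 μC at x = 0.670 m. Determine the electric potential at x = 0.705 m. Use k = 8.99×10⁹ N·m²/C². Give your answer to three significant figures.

-7.55×10⁴ V

Electric potential is a scalar, so the contributions from each charge add algebraically: V = Σ kqᵢ/rᵢ.
Distances from the field point to each charge: r₁ = 0.405 m, r₂ = 0.233 m, r₃ = 0.0350 m.
V = k[(5.39×10⁻⁶)/(0.405) + (8.19×10⁻⁶)/(0.233) + (-1.99×10⁻⁶)/(0.0350)] = -7.55×10⁴ V.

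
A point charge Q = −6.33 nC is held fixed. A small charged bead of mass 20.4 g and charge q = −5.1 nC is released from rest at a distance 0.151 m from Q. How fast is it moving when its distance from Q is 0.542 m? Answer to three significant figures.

Only the electrostatic force acts, so mechanical energy is conserved: ½mv² = U₁ − U₂ = kQq(1/r₁ − 1/r₂).
U₁ − U₂ = (8.99×10⁹ N·m²/C²)(-6.33×10⁻⁹ C)(-5.10×10⁻⁹ C)(1/0.151 − 1/0.542) = 1.39×10⁻⁶ J.
v = √(2·1.39×10⁻⁶/0.0204) = 0.0117 m/s.

0.0117 m/s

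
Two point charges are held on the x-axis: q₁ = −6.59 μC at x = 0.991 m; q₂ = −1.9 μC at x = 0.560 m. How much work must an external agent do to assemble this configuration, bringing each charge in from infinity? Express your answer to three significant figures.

The assembly work is the sum of pairwise potential energies, U = Σ_{i<j} kqᵢqⱼ/rᵢⱼ.
Pair separations: r₁₂ = 0.431 m.
U = (0.261) = 0.261 J.

0.261 J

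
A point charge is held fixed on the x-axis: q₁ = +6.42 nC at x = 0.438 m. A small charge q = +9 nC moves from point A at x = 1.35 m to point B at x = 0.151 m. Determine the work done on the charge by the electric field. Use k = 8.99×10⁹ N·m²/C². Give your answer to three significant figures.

-1.24×10⁻⁶ J

The work done by the electric force is W_field = −ΔU = −q(V_B − V_A) = q(V_A − V_B).
At A: distance to the source charge is 0.912 m; V_A = kq₁/r = 63.3 V.
At B: distance to the source charge is 0.287 m; V_B = kq₁/r = 201 V.
ΔV = V_B − V_A = 138 V.
W_field = −qΔV = −(9.00×10⁻⁹ C)(138 V) = -1.24×10⁻⁶ J.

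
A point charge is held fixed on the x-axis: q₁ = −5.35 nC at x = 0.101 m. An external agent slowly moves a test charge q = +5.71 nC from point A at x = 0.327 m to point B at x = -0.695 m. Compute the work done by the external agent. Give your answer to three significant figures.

8.70×10⁻⁷ J

For quasistatic motion the external work equals the change in potential energy: W_ext = qΔV = q(V_B − V_A).
At A: distance to the source charge is 0.226 m; V_A = kq₁/r = -213 V.
At B: distance to the source charge is 0.796 m; V_B = kq₁/r = -60.4 V.
ΔV = V_B − V_A = 152 V.
W_ext = qΔV = (5.71×10⁻⁹ C)(152 V) = 8.70×10⁻⁷ J.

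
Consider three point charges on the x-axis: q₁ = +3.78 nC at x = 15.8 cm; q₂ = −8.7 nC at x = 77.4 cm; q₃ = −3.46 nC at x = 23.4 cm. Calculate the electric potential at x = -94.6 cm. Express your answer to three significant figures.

Electric potential is a scalar, so the contributions from each charge add algebraically: V = Σ kqᵢ/rᵢ.
Distances from the field point to each charge: r₁ = 1.10 m, r₂ = 1.72 m, r₃ = 1.18 m.
V = k[(3.78×10⁻⁹)/(1.10) + (-8.70×10⁻⁹)/(1.72) + (-3.46×10⁻⁹)/(1.18)] = -41.1 V.

-41.1 V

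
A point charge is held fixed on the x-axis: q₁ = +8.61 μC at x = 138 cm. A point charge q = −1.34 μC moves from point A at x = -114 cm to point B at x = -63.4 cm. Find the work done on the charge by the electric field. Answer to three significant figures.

The work done by the electric force is W_field = −ΔU = −q(V_B − V_A) = q(V_A − V_B).
At A: distance to the source charge is 2.52 m; V_A = kq₁/r = 3.07×10⁴ V.
At B: distance to the source charge is 2.01 m; V_B = kq₁/r = 3.84×10⁴ V.
ΔV = V_B − V_A = 7720 V.
W_field = −qΔV = −(-1.34×10⁻⁶ C)(7720 V) = 0.0103 J.

0.0103 J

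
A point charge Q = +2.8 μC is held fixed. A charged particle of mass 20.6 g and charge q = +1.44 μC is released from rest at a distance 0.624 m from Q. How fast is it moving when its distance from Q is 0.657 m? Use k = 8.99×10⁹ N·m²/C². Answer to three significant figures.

Only the electrostatic force acts, so mechanical energy is conserved: ½mv² = U₁ − U₂ = kQq(1/r₁ − 1/r₂).
U₁ − U₂ = (8.99×10⁹ N·m²/C²)(2.80×10⁻⁶ C)(1.44×10⁻⁶ C)(1/0.624 − 1/0.657) = 2.92×10⁻³ J.
v = √(2·2.92×10⁻³/0.0206) = 0.532 m/s.

0.532 m/s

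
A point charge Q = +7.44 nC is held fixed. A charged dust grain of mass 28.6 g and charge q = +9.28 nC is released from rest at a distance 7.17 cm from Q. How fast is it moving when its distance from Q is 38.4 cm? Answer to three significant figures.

Only the electrostatic force acts, so mechanical energy is conserved: ½mv² = U₁ − U₂ = kQq(1/r₁ − 1/r₂).
U₁ − U₂ = (8.99×10⁹ N·m²/C²)(7.44×10⁻⁹ C)(9.28×10⁻⁹ C)(1/0.0717 − 1/0.384) = 7.04×10⁻⁶ J.
v = √(2·7.04×10⁻⁶/0.0286) = 0.0222 m/s.

0.0222 m/s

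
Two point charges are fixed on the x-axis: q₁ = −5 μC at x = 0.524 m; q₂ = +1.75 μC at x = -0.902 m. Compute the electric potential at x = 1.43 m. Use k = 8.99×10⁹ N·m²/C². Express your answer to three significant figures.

Electric potential is a scalar, so the contributions from each charge add algebraically: V = Σ kqᵢ/rᵢ.
Distances from the field point to each charge: r₁ = 0.906 m, r₂ = 2.33 m.
V = k[(-5.00×10⁻⁶)/(0.906) + (1.75×10⁻⁶)/(2.33)] = -4.29×10⁴ V.

-4.29×10⁴ V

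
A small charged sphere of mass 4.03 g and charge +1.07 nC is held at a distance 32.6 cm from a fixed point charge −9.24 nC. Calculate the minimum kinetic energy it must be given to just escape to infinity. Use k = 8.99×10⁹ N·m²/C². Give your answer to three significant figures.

To just escape, total mechanical energy must reach zero at infinity: ½mv²_min + U = 0, so ½mv²_min = −U = |kQq|/r.
|U| = |kQq|/r = (8.99×10⁹ N·m²/C²)(9.24×10⁻⁹)(1.07×10⁻⁹)/(0.326) = 2.73×10⁻⁷ J.

2.73×10⁻⁷ J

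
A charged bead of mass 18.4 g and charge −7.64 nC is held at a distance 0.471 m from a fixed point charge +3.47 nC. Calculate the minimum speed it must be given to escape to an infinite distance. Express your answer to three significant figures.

7.42×10⁻³ m/s

To just escape, total mechanical energy must reach zero at infinity: ½mv²_min + U = 0, so ½mv²_min = −U = |kQq|/r.
|U| = |kQq|/r = (8.99×10⁹ N·m²/C²)(3.47×10⁻⁹)(7.64×10⁻⁹)/(0.471) = 5.06×10⁻⁷ J.
v_min = √(2|U|/m) = √(2·5.06×10⁻⁷/0.0184) = 7.42×10⁻³ m/s.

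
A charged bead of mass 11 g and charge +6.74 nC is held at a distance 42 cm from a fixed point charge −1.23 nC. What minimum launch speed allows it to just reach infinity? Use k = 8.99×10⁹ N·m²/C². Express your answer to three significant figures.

To just escape, total mechanical energy must reach zero at infinity: ½mv²_min + U = 0, so ½mv²_min = −U = |kQq|/r.
|U| = |kQq|/r = (8.99×10⁹ N·m²/C²)(1.23×10⁻⁹)(6.74×10⁻⁹)/(0.420) = 1.77×10⁻⁷ J.
v_min = √(2|U|/m) = √(2·1.77×10⁻⁷/0.0110) = 5.68×10⁻³ m/s.

5.68×10⁻³ m/s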